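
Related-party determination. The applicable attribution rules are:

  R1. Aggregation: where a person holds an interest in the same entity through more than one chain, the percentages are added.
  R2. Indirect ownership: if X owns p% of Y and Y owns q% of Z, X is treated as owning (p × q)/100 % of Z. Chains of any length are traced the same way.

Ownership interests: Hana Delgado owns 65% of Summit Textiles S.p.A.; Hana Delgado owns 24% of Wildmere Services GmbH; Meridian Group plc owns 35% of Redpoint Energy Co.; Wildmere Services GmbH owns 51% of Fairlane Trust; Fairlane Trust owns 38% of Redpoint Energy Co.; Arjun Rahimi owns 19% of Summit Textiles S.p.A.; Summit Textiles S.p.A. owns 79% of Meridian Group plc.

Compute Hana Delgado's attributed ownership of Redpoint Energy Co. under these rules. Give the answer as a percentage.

Chain via Wildmere Services GmbH → Fairlane Trust (R2): 24% × 51% × 38% = 4.6512% of Redpoint Energy Co.
Chain via Summit Textiles S.p.A. → Meridian Group plc (R2): 65% × 79% × 35% = 17.9725% of Redpoint Energy Co.
Aggregating (R1): 4.6512% + 17.9725% = 22.6237%.

22.6237%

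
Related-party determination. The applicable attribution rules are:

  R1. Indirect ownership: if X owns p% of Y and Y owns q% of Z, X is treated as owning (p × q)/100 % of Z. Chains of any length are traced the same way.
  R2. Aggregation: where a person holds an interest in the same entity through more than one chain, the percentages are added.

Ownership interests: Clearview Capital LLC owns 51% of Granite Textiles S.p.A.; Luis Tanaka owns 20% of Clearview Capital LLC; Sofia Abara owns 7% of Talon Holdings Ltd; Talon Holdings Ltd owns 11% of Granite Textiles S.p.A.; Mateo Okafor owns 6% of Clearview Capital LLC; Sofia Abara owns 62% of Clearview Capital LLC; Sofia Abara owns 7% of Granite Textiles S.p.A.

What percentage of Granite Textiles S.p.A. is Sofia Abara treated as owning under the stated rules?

39.39%

Chain via Clearview Capital LLC (R1): 62% × 51% = 31.62% of Granite Textiles S.p.A.
Chain via Talon Holdings Ltd (R1): 7% × 11% = 0.77% of Granite Textiles S.p.A.
Direct interest in Granite Textiles S.p.A: 7%.
Aggregating (R2): 31.62% + 0.77% + 7% = 39.39%.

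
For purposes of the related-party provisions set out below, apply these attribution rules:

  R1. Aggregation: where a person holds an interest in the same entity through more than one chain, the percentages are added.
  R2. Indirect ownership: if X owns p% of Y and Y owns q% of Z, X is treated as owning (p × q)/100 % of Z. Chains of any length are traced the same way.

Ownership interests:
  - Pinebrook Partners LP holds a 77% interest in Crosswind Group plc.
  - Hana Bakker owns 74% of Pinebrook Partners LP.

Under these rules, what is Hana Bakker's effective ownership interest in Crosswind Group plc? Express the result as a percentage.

56.98%

Chain via Pinebrook Partners LP (R2): 74% × 77% = 56.98% of Crosswind Group plc.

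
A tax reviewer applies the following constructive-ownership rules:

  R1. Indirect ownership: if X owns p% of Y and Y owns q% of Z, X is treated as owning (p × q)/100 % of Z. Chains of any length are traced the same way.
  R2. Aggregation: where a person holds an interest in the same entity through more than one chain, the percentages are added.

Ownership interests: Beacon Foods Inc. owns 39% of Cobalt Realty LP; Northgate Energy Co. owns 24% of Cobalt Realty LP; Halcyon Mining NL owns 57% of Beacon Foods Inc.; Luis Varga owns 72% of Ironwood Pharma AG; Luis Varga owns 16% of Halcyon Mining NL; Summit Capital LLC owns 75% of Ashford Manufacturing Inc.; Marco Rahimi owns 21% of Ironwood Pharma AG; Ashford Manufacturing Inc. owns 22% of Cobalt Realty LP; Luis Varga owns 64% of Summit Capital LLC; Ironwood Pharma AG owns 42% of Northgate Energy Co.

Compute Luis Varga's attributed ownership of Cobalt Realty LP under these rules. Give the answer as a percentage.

Chain via Halcyon Mining NL → Beacon Foods Inc. (R1): 16% × 57% × 39% = 3.5568% of Cobalt Realty LP.
Chain via Summit Capital LLC → Ashford Manufacturing Inc. (R1): 64% × 75% × 22% = 10.56% of Cobalt Realty LP.
Chain via Ironwood Pharma AG → Northgate Energy Co. (R1): 72% × 42% × 24% = 7.2576% of Cobalt Realty LP.
Aggregating (R2): 3.5568% + 10.56% + 7.2576% = 21.3744%.

21.3744%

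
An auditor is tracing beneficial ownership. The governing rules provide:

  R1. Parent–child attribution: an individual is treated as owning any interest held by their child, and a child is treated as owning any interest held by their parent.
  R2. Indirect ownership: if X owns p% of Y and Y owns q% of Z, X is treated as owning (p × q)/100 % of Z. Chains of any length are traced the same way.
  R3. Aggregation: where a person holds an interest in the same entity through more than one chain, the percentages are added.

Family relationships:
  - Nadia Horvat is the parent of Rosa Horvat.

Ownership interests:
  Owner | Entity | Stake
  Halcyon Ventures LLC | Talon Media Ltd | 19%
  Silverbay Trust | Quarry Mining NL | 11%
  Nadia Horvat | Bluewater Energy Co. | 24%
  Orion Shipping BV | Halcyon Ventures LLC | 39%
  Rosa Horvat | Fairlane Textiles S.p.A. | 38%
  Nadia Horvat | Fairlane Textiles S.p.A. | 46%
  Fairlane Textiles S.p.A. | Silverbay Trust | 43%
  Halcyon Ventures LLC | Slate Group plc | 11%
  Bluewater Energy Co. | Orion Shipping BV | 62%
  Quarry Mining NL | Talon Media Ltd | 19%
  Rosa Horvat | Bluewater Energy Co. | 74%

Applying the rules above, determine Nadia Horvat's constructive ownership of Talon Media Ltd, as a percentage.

5.257224%

By parent–child attribution (R1), Nadia Horvat is treated as also owning Rosa Horvat's interest in Fairlane Textiles S.p.A, giving 46% + 38% = 84%.
By parent–child attribution (R1), Nadia Horvat is treated as also owning Rosa Horvat's interest in Bluewater Energy Co, giving 24% + 74% = 98%.
Chain via Fairlane Textiles S.p.A. → Silverbay Trust → Quarry Mining NL (R2): 84% × 43% × 11% × 19% = 0.754908% of Talon Media Ltd.
Chain via Bluewater Energy Co. → Orion Shipping BV → Halcyon Ventures LLC (R2): 98% × 62% × 39% × 19% = 4.502316% of Talon Media Ltd.
Aggregating (R3): 0.754908% + 4.502316% = 5.257224%.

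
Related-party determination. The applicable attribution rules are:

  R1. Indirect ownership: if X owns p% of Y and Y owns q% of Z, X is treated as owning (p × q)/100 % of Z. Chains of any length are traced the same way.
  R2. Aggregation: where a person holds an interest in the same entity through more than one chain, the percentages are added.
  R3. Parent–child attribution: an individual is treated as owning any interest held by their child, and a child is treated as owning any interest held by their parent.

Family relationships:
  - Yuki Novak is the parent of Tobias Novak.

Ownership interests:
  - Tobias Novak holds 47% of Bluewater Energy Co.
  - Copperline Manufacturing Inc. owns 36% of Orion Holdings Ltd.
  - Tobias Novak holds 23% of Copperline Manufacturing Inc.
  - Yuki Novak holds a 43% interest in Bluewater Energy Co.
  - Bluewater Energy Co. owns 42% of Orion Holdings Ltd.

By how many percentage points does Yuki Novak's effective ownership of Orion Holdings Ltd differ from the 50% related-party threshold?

By parent–child attribution (R3), Yuki Novak is treated as also owning Tobias Novak's interest in Bluewater Energy Co, giving 43% + 47% = 90%.
By parent–child attribution (R3), Yuki Novak is treated as owning Tobias Novak's 23% interest in Copperline Manufacturing Inc.
Chain via Bluewater Energy Co. (R1): 90% × 42% = 37.8% of Orion Holdings Ltd.
Chain via Copperline Manufacturing Inc. (R1): 23% × 36% = 8.28% of Orion Holdings Ltd.
Aggregating (R2): 37.8% + 8.28% = 46.08%.
46.08% falls short of the 50% threshold by 3.92 percentage points.

3.92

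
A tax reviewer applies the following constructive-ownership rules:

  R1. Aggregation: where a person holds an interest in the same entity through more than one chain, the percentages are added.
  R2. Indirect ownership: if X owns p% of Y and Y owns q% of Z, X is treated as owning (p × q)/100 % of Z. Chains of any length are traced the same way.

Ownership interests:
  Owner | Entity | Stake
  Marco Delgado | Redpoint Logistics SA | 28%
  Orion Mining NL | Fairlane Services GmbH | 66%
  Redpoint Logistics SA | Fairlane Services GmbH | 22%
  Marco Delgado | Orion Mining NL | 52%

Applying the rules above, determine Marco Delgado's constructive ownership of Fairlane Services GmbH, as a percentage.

Chain via Orion Mining NL (R2): 52% × 66% = 34.32% of Fairlane Services GmbH.
Chain via Redpoint Logistics SA (R2): 28% × 22% = 6.16% of Fairlane Services GmbH.
Aggregating (R1): 34.32% + 6.16% = 40.48%.

40.48%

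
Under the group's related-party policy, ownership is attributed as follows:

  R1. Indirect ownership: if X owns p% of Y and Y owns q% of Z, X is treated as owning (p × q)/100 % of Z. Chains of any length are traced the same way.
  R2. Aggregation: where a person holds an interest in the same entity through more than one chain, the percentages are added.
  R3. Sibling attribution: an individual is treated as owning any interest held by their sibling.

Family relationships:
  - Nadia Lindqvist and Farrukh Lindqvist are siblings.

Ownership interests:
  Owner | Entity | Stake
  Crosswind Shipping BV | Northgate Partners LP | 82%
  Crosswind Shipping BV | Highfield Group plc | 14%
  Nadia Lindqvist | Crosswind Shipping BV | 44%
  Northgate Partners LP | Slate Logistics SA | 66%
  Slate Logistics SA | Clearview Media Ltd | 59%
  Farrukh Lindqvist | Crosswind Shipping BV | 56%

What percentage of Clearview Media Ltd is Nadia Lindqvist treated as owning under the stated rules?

31.9308%

By sibling attribution (R3), Nadia Lindqvist is treated as also owning Farrukh Lindqvist's interest in Crosswind Shipping BV, giving 44% + 56% = 100%.
Chain via Crosswind Shipping BV → Northgate Partners LP → Slate Logistics SA (R1): 100% × 82% × 66% × 59% = 31.9308% of Clearview Media Ltd.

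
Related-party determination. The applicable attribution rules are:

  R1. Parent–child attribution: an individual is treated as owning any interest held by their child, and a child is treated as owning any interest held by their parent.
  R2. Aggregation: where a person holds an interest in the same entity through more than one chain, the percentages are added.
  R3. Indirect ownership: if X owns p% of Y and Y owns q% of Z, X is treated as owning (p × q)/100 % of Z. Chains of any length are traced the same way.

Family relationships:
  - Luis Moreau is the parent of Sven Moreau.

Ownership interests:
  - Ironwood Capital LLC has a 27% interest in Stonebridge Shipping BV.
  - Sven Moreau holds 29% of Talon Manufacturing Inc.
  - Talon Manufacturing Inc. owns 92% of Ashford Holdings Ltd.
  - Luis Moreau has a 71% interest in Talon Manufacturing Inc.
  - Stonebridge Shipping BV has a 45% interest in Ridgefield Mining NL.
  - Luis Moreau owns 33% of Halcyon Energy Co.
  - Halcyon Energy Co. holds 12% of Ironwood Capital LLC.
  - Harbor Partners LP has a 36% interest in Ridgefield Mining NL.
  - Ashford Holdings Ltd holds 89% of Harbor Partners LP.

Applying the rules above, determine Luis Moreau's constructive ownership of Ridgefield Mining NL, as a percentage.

By parent–child attribution (R1), Luis Moreau is treated as also owning Sven Moreau's interest in Talon Manufacturing Inc, giving 71% + 29% = 100%.
Chain via Halcyon Energy Co. → Ironwood Capital LLC → Stonebridge Shipping BV (R3): 33% × 12% × 27% × 45% = 0.48114% of Ridgefield Mining NL.
Chain via Talon Manufacturing Inc. → Ashford Holdings Ltd → Harbor Partners LP (R3): 100% × 92% × 89% × 36% = 29.4768% of Ridgefield Mining NL.
Aggregating (R2): 0.48114% + 29.4768% = 29.95794%.

29.95794%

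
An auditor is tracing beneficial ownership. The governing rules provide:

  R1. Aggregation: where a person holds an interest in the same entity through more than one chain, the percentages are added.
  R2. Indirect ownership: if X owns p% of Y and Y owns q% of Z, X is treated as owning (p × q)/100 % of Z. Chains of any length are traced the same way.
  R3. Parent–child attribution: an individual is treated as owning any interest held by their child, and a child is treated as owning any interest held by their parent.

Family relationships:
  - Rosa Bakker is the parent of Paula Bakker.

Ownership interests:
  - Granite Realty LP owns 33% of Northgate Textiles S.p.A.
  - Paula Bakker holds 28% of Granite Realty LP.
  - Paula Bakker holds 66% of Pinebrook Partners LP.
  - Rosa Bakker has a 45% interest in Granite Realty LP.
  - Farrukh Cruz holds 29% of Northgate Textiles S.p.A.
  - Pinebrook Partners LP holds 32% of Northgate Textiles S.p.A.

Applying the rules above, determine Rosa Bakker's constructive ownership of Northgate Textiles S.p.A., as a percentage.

By parent–child attribution (R3), Rosa Bakker is treated as also owning Paula Bakker's interest in Granite Realty LP, giving 45% + 28% = 73%.
By parent–child attribution (R3), Rosa Bakker is treated as owning Paula Bakker's 66% interest in Pinebrook Partners LP.
Chain via Granite Realty LP (R2): 73% × 33% = 24.09% of Northgate Textiles S.p.A.
Chain via Pinebrook Partners LP (R2): 66% × 32% = 21.12% of Northgate Textiles S.p.A.
Aggregating (R1): 24.09% + 21.12% = 45.21%.

45.21%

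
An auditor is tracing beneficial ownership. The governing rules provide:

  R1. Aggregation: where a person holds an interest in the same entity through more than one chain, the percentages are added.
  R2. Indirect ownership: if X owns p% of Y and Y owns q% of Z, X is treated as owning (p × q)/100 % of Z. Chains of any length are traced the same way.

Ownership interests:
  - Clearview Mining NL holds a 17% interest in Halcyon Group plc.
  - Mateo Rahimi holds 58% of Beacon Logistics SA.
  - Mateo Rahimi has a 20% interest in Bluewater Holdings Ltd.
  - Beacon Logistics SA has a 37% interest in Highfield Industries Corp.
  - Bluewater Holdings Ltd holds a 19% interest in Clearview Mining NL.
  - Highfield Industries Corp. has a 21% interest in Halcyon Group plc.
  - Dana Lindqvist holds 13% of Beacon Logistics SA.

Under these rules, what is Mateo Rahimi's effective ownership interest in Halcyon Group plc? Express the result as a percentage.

5.1526%

Chain via Bluewater Holdings Ltd → Clearview Mining NL (R2): 20% × 19% × 17% = 0.646% of Halcyon Group plc.
Chain via Beacon Logistics SA → Highfield Industries Corp. (R2): 58% × 37% × 21% = 4.5066% of Halcyon Group plc.
Aggregating (R1): 0.646% + 4.5066% = 5.1526%.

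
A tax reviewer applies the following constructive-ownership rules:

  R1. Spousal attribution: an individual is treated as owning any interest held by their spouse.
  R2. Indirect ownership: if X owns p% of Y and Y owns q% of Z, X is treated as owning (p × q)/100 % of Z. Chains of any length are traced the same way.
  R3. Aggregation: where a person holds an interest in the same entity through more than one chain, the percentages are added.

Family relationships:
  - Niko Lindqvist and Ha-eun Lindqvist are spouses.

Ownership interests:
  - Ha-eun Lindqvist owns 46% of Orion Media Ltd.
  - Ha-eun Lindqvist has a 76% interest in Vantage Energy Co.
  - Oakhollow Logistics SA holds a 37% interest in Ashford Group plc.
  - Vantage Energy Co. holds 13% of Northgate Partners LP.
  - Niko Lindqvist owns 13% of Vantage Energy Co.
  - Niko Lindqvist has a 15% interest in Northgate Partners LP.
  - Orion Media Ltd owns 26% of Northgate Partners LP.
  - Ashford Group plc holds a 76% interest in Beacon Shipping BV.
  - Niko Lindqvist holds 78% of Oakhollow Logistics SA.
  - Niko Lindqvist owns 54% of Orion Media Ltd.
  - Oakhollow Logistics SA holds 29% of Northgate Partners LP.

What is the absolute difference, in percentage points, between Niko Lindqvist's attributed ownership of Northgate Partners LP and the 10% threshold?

By spousal attribution (R1), Niko Lindqvist is treated as also owning Ha-eun Lindqvist's interest in Orion Media Ltd, giving 54% + 46% = 100%.
By spousal attribution (R1), Niko Lindqvist is treated as also owning Ha-eun Lindqvist's interest in Vantage Energy Co, giving 13% + 76% = 89%.
Chain via Orion Media Ltd (R2): 100% × 26% = 26% of Northgate Partners LP.
Chain via Oakhollow Logistics SA (R2): 78% × 29% = 22.62% of Northgate Partners LP.
Chain via Vantage Energy Co. (R2): 89% × 13% = 11.57% of Northgate Partners LP.
Direct interest in Northgate Partners LP: 15%.
Aggregating (R3): 26% + 22.62% + 11.57% + 15% = 75.19%.
75.19% exceeds the 10% threshold by 65.19 percentage points.

65.19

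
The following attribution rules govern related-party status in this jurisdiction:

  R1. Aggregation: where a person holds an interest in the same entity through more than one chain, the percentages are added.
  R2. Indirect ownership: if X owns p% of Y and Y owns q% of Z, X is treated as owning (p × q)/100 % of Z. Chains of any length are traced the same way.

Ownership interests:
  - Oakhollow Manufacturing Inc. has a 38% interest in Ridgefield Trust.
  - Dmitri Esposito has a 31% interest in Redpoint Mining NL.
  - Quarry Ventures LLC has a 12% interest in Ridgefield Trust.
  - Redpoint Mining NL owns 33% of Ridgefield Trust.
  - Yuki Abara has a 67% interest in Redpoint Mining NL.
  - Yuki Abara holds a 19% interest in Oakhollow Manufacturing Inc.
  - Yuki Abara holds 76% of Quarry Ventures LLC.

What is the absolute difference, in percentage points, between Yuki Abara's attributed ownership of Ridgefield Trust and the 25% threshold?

Chain via Oakhollow Manufacturing Inc. (R2): 19% × 38% = 7.22% of Ridgefield Trust.
Chain via Redpoint Mining NL (R2): 67% × 33% = 22.11% of Ridgefield Trust.
Chain via Quarry Ventures LLC (R2): 76% × 12% = 9.12% of Ridgefield Trust.
Aggregating (R1): 7.22% + 22.11% + 9.12% = 38.45%.
38.45% exceeds the 25% threshold by 13.45 percentage points.

13.45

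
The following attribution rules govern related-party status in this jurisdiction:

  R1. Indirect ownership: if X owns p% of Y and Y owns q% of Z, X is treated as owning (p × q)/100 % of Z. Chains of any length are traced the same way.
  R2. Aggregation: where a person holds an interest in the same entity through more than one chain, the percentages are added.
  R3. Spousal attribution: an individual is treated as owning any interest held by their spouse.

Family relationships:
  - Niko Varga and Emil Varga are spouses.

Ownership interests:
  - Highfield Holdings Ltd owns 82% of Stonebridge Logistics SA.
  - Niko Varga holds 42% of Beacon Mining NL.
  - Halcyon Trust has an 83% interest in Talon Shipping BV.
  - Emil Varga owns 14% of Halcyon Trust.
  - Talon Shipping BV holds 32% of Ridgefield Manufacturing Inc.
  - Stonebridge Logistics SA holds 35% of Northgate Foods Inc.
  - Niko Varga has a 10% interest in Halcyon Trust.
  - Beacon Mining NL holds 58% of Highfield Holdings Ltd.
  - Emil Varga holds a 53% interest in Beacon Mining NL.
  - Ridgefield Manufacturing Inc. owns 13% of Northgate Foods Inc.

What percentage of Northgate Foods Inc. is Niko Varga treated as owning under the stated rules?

16.642372%

By spousal attribution (R3), Niko Varga is treated as also owning Emil Varga's interest in Beacon Mining NL, giving 42% + 53% = 95%.
By spousal attribution (R3), Niko Varga is treated as also owning Emil Varga's interest in Halcyon Trust, giving 10% + 14% = 24%.
Chain via Beacon Mining NL → Highfield Holdings Ltd → Stonebridge Logistics SA (R1): 95% × 58% × 82% × 35% = 15.8137% of Northgate Foods Inc.
Chain via Halcyon Trust → Talon Shipping BV → Ridgefield Manufacturing Inc. (R1): 24% × 83% × 32% × 13% = 0.828672% of Northgate Foods Inc.
Aggregating (R2): 15.8137% + 0.828672% = 16.642372%.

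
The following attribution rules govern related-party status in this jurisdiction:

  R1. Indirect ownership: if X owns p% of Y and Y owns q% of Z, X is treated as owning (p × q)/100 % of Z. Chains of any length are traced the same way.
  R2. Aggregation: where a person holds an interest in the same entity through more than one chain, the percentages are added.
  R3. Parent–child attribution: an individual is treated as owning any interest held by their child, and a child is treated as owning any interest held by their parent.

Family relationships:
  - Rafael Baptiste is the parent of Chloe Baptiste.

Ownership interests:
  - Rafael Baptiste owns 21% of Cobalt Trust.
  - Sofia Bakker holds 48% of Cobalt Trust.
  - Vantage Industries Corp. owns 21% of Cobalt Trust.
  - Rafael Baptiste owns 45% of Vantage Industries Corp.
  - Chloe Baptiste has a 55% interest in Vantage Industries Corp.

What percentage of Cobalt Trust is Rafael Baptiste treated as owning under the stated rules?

By parent–child attribution (R3), Rafael Baptiste is treated as also owning Chloe Baptiste's interest in Vantage Industries Corp, giving 45% + 55% = 100%.
Chain via Vantage Industries Corp. (R1): 100% × 21% = 21% of Cobalt Trust.
Direct interest in Cobalt Trust: 21%.
Aggregating (R2): 21% + 21% = 42%.

42%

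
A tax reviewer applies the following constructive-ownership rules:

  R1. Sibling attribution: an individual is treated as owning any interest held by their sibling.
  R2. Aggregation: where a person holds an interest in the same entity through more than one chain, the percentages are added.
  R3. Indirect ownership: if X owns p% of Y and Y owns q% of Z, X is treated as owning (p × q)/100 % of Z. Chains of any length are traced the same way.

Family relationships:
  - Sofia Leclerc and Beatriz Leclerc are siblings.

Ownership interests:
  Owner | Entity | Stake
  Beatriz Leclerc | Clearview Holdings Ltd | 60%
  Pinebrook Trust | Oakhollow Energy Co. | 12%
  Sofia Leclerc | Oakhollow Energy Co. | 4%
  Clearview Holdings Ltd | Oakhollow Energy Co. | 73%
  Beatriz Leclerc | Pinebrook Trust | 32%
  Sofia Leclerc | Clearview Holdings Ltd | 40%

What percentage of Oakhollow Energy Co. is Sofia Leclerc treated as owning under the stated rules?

80.84%

By sibling attribution (R1), Sofia Leclerc is treated as also owning Beatriz Leclerc's interest in Clearview Holdings Ltd, giving 40% + 60% = 100%.
By sibling attribution (R1), Sofia Leclerc is treated as owning Beatriz Leclerc's 32% interest in Pinebrook Trust.
Chain via Clearview Holdings Ltd (R3): 100% × 73% = 73% of Oakhollow Energy Co.
Direct interest in Oakhollow Energy Co: 4%.
Chain via Pinebrook Trust (R3): 32% × 12% = 3.84% of Oakhollow Energy Co.
Aggregating (R2): 73% + 4% + 3.84% = 80.84%.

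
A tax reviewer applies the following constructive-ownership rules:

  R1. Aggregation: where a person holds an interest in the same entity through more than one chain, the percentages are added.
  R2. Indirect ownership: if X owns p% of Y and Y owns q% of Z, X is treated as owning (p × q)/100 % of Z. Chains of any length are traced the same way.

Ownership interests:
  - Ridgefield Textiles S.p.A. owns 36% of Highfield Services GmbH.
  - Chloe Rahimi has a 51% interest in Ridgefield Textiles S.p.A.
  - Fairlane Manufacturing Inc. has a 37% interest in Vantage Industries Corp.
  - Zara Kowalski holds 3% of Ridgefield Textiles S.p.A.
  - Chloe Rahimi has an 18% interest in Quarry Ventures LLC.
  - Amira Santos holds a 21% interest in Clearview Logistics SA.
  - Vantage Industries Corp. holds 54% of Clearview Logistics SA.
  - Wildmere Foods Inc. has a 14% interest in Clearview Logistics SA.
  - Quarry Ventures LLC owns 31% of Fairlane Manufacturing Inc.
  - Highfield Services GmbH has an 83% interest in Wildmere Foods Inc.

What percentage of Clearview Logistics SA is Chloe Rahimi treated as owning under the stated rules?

Chain via Quarry Ventures LLC → Fairlane Manufacturing Inc. → Vantage Industries Corp. (R2): 18% × 31% × 37% × 54% = 1.114884% of Clearview Logistics SA.
Chain via Ridgefield Textiles S.p.A. → Highfield Services GmbH → Wildmere Foods Inc. (R2): 51% × 36% × 83% × 14% = 2.133432% of Clearview Logistics SA.
Aggregating (R1): 1.114884% + 2.133432% = 3.248316%.

3.248316%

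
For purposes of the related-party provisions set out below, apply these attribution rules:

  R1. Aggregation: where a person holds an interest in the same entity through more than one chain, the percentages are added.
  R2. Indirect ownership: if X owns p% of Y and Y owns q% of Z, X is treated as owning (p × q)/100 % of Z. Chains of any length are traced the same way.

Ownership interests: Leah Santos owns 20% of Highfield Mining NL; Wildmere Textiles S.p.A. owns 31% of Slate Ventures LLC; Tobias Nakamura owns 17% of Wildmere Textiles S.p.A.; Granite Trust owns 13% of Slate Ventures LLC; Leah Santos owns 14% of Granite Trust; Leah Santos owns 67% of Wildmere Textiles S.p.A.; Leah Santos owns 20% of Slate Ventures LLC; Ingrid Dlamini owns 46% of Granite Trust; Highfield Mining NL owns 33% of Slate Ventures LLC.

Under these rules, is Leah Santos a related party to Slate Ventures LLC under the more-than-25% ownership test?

Yes

Chain via Wildmere Textiles S.p.A. (R2): 67% × 31% = 20.77% of Slate Ventures LLC.
Chain via Granite Trust (R2): 14% × 13% = 1.82% of Slate Ventures LLC.
Chain via Highfield Mining NL (R2): 20% × 33% = 6.6% of Slate Ventures LLC.
Direct interest in Slate Ventures LLC: 20%.
Aggregating (R1): 20.77% + 1.82% + 6.6% + 20% = 49.19%.
49.19% exceeds the 25% threshold, so Leah is a related party to Slate Ventures LLC.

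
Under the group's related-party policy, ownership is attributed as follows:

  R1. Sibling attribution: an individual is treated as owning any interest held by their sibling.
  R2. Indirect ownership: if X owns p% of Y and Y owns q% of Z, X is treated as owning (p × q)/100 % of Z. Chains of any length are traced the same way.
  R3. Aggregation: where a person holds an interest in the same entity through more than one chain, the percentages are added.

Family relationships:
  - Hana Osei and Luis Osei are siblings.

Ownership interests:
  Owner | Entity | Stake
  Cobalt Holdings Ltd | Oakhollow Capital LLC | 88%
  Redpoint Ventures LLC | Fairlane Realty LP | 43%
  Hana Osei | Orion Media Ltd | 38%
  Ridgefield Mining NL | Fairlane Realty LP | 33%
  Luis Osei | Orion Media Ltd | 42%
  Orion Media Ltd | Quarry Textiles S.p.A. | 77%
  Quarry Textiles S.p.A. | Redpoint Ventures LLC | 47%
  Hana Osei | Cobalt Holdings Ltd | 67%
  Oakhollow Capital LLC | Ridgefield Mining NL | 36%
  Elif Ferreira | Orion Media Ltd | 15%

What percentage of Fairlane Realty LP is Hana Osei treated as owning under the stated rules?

19.453808%

By sibling attribution (R1), Hana Osei is treated as also owning Luis Osei's interest in Orion Media Ltd, giving 38% + 42% = 80%.
Chain via Orion Media Ltd → Quarry Textiles S.p.A. → Redpoint Ventures LLC (R2): 80% × 77% × 47% × 43% = 12.44936% of Fairlane Realty LP.
Chain via Cobalt Holdings Ltd → Oakhollow Capital LLC → Ridgefield Mining NL (R2): 67% × 88% × 36% × 33% = 7.004448% of Fairlane Realty LP.
Aggregating (R3): 12.44936% + 7.004448% = 19.453808%.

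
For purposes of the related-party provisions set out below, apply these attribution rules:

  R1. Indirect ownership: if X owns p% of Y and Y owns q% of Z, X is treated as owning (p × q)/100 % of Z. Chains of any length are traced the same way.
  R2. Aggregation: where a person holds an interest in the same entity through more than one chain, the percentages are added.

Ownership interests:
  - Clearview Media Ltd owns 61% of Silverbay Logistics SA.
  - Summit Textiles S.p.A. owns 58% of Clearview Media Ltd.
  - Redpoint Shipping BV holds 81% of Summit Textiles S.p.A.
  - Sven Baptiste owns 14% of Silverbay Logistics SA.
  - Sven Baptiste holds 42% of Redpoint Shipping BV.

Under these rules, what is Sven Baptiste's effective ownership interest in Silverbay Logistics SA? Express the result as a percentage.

26.036276%

Chain via Redpoint Shipping BV → Summit Textiles S.p.A. → Clearview Media Ltd (R1): 42% × 81% × 58% × 61% = 12.036276% of Silverbay Logistics SA.
Direct interest in Silverbay Logistics SA: 14%.
Aggregating (R2): 12.036276% + 14% = 26.036276%.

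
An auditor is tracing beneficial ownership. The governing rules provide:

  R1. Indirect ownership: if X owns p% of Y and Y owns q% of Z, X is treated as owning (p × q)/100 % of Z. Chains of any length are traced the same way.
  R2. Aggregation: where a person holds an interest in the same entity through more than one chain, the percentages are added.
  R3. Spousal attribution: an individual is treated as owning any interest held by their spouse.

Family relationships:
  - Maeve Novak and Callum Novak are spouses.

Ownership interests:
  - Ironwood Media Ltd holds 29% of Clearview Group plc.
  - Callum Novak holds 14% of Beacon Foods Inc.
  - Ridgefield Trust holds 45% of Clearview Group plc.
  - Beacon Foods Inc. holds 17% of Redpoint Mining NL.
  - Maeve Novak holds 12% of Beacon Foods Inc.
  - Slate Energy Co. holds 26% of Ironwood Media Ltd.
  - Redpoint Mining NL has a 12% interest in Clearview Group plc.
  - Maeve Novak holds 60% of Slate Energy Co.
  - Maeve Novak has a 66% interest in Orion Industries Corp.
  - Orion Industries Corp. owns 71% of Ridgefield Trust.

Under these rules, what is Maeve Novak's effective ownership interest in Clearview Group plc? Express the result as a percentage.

By spousal attribution (R3), Maeve Novak is treated as also owning Callum Novak's interest in Beacon Foods Inc, giving 12% + 14% = 26%.
Chain via Beacon Foods Inc. → Redpoint Mining NL (R1): 26% × 17% × 12% = 0.5304% of Clearview Group plc.
Chain via Orion Industries Corp. → Ridgefield Trust (R1): 66% × 71% × 45% = 21.087% of Clearview Group plc.
Chain via Slate Energy Co. → Ironwood Media Ltd (R1): 60% × 26% × 29% = 4.524% of Clearview Group plc.
Aggregating (R2): 0.5304% + 21.087% + 4.524% = 26.1414%.

26.1414%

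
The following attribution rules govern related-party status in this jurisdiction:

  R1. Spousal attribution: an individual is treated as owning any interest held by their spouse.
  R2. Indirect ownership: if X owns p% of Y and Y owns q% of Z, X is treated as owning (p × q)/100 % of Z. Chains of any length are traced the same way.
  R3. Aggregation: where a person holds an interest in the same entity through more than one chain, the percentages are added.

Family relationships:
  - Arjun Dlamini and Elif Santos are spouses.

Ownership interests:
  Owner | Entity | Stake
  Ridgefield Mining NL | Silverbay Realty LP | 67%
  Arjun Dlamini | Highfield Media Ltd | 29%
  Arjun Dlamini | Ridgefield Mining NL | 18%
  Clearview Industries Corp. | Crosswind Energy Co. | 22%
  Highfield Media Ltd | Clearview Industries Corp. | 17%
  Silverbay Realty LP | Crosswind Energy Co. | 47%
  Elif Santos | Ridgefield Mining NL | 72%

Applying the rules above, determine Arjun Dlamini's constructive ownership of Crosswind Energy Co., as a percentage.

By spousal attribution (R1), Arjun Dlamini is treated as also owning Elif Santos's interest in Ridgefield Mining NL, giving 18% + 72% = 90%.
Chain via Highfield Media Ltd → Clearview Industries Corp. (R2): 29% × 17% × 22% = 1.0846% of Crosswind Energy Co.
Chain via Ridgefield Mining NL → Silverbay Realty LP (R2): 90% × 67% × 47% = 28.341% of Crosswind Energy Co.
Aggregating (R3): 1.0846% + 28.341% = 29.4256%.

29.4256%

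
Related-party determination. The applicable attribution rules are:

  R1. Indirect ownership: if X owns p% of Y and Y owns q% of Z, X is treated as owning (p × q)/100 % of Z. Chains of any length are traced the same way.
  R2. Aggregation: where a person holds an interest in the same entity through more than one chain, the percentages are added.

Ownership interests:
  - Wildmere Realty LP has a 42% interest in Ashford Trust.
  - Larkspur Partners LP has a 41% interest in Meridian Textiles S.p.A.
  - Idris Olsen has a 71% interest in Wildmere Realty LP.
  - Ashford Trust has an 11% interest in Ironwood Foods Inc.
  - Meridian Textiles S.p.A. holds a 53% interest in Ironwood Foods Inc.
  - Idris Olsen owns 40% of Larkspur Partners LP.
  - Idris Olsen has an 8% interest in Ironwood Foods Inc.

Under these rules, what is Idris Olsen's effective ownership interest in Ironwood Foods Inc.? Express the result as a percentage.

Chain via Wildmere Realty LP → Ashford Trust (R1): 71% × 42% × 11% = 3.2802% of Ironwood Foods Inc.
Chain via Larkspur Partners LP → Meridian Textiles S.p.A. (R1): 40% × 41% × 53% = 8.692% of Ironwood Foods Inc.
Direct interest in Ironwood Foods Inc: 8%.
Aggregating (R2): 3.2802% + 8.692% + 8% = 19.9722%.

19.9722%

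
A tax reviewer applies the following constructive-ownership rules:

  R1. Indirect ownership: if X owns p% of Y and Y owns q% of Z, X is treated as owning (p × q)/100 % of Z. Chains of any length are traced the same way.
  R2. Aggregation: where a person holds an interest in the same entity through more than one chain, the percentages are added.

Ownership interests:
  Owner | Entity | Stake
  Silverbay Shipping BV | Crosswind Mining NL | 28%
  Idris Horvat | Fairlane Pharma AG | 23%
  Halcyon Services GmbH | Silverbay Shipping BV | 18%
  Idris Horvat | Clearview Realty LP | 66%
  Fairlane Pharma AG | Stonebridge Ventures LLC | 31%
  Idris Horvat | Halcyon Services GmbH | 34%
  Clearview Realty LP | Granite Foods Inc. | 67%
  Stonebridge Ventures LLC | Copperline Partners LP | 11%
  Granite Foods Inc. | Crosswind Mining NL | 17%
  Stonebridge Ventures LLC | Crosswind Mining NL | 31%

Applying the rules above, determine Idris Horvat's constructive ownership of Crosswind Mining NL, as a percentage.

11.4413%

Chain via Clearview Realty LP → Granite Foods Inc. (R1): 66% × 67% × 17% = 7.5174% of Crosswind Mining NL.
Chain via Halcyon Services GmbH → Silverbay Shipping BV (R1): 34% × 18% × 28% = 1.7136% of Crosswind Mining NL.
Chain via Fairlane Pharma AG → Stonebridge Ventures LLC (R1): 23% × 31% × 31% = 2.2103% of Crosswind Mining NL.
Aggregating (R2): 7.5174% + 1.7136% + 2.2103% = 11.4413%.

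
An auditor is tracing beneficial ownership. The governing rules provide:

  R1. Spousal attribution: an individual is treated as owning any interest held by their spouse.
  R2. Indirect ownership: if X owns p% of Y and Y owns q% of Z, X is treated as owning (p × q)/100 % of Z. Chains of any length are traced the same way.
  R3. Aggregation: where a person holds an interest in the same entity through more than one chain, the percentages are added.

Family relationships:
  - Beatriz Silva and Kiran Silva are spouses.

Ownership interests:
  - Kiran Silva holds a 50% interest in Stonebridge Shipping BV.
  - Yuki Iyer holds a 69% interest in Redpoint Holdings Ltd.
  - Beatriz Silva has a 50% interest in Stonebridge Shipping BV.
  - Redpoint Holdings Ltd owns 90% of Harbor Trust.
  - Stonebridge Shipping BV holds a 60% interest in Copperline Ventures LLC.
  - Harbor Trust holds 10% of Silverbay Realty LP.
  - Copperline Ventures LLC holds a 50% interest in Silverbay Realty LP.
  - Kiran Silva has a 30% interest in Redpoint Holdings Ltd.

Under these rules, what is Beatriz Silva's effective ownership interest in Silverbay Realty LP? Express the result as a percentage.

By spousal attribution (R1), Beatriz Silva is treated as also owning Kiran Silva's interest in Stonebridge Shipping BV, giving 50% + 50% = 100%.
By spousal attribution (R1), Beatriz Silva is treated as owning Kiran Silva's 30% interest in Redpoint Holdings Ltd.
Chain via Stonebridge Shipping BV → Copperline Ventures LLC (R2): 100% × 60% × 50% = 30% of Silverbay Realty LP.
Chain via Redpoint Holdings Ltd → Harbor Trust (R2): 30% × 90% × 10% = 2.7% of Silverbay Realty LP.
Aggregating (R3): 30% + 2.7% = 32.7%.

32.7%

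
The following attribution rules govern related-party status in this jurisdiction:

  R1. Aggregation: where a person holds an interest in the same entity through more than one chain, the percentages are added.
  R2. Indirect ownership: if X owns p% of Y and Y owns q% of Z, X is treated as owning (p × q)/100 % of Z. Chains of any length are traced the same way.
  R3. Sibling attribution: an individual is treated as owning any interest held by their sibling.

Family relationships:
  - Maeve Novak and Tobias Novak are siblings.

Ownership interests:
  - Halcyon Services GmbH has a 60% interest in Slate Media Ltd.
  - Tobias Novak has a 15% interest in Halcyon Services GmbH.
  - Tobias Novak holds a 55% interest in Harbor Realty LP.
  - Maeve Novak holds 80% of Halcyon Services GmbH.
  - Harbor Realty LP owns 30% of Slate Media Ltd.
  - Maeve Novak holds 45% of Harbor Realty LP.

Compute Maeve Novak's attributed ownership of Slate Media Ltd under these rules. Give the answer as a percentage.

By sibling attribution (R3), Maeve Novak is treated as also owning Tobias Novak's interest in Halcyon Services GmbH, giving 80% + 15% = 95%.
By sibling attribution (R3), Maeve Novak is treated as also owning Tobias Novak's interest in Harbor Realty LP, giving 45% + 55% = 100%.
Chain via Halcyon Services GmbH (R2): 95% × 60% = 57% of Slate Media Ltd.
Chain via Harbor Realty LP (R2): 100% × 30% = 30% of Slate Media Ltd.
Aggregating (R1): 57% + 30% = 87%.

87%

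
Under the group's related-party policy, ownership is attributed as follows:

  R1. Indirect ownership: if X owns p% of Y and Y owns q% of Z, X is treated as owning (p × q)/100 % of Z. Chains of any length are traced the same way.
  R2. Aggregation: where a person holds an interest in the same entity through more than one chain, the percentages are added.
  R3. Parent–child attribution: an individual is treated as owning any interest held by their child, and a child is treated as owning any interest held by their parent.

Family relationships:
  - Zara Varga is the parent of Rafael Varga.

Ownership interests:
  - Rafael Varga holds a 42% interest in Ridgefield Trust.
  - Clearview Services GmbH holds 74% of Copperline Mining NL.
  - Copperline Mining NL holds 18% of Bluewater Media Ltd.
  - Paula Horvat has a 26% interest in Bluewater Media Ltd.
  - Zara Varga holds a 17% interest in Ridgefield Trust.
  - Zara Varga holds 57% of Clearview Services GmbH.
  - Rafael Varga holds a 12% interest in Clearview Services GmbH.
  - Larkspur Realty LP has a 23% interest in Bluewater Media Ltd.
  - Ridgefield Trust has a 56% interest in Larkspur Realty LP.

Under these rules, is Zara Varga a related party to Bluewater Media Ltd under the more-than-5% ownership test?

By parent–child attribution (R3), Zara Varga is treated as also owning Rafael Varga's interest in Ridgefield Trust, giving 17% + 42% = 59%.
By parent–child attribution (R3), Zara Varga is treated as also owning Rafael Varga's interest in Clearview Services GmbH, giving 57% + 12% = 69%.
Chain via Ridgefield Trust → Larkspur Realty LP (R1): 59% × 56% × 23% = 7.5992% of Bluewater Media Ltd.
Chain via Clearview Services GmbH → Copperline Mining NL (R1): 69% × 74% × 18% = 9.1908% of Bluewater Media Ltd.
Aggregating (R2): 7.5992% + 9.1908% = 16.79%.
16.79% exceeds the 5% threshold, so Zara is a related party to Bluewater Media Ltd.

Yes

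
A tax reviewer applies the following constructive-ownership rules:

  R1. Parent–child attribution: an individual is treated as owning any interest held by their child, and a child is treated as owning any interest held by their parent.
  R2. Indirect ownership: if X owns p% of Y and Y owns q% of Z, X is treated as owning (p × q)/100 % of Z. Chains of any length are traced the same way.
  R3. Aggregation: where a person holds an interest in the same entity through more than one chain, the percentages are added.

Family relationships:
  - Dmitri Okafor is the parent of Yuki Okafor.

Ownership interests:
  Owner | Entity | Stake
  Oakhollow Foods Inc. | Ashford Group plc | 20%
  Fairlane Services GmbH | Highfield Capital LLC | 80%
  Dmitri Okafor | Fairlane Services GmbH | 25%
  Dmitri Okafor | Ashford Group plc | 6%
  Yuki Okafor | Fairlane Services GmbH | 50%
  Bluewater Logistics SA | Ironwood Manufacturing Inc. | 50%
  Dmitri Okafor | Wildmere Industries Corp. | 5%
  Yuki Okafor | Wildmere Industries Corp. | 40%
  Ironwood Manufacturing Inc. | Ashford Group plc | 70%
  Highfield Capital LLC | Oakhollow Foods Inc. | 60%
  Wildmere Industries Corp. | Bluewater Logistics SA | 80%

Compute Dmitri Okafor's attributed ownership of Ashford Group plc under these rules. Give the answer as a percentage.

By parent–child attribution (R1), Dmitri Okafor is treated as also owning Yuki Okafor's interest in Fairlane Services GmbH, giving 25% + 50% = 75%.
By parent–child attribution (R1), Dmitri Okafor is treated as also owning Yuki Okafor's interest in Wildmere Industries Corp, giving 5% + 40% = 45%.
Chain via Fairlane Services GmbH → Highfield Capital LLC → Oakhollow Foods Inc. (R2): 75% × 80% × 60% × 20% = 7.2% of Ashford Group plc.
Chain via Wildmere Industries Corp. → Bluewater Logistics SA → Ironwood Manufacturing Inc. (R2): 45% × 80% × 50% × 70% = 12.6% of Ashford Group plc.
Direct interest in Ashford Group plc: 6%.
Aggregating (R3): 7.2% + 12.6% + 6% = 25.8%.

25.8%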